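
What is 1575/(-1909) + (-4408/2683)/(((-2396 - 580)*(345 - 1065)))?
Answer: -1131819235859/1371835500480 ≈ -0.82504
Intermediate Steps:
1575/(-1909) + (-4408/2683)/(((-2396 - 580)*(345 - 1065))) = 1575*(-1/1909) + (-4408*1/2683)/((-2976*(-720))) = -1575/1909 - 4408/2683/2142720 = -1575/1909 - 4408/2683*1/2142720 = -1575/1909 - 551/718614720 = -1131819235859/1371835500480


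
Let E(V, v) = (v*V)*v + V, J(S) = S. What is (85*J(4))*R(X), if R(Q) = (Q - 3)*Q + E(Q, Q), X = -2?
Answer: 0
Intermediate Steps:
E(V, v) = V + V*v² (E(V, v) = (V*v)*v + V = V*v² + V = V + V*v²)
R(Q) = Q*(1 + Q²) + Q*(-3 + Q) (R(Q) = (Q - 3)*Q + Q*(1 + Q²) = (-3 + Q)*Q + Q*(1 + Q²) = Q*(-3 + Q) + Q*(1 + Q²) = Q*(1 + Q²) + Q*(-3 + Q))
(85*J(4))*R(X) = (85*4)*(-2*(-2 - 2 + (-2)²)) = 340*(-2*(-2 - 2 + 4)) = 340*(-2*0) = 340*0 = 0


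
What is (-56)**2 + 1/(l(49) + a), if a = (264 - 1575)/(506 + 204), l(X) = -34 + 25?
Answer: 24149626/7701 ≈ 3135.9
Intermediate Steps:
l(X) = -9
a = -1311/710 ≈ -1.8465
(-56)**2 + 1/(l(49) + a) = (-56)**2 + 1/(-9 - 1311/710) = 3136 + 1/(-7701/710) = 3136 - 710/7701 = 24149626/7701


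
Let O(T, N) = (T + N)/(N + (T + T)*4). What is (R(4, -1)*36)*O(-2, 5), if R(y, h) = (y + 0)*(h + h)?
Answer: 864/11 ≈ 78.545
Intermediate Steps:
O(T, N) = (N + T)/(N + 8*T) (O(T, N) = (N + T)/(N + (2*T)*4) = (N + T)/(N + 8*T))
R(y, h) = 2*h*y (R(y, h) = y*(2*h) = 2*h*y)
(R(4, -1)*36)*O(-2, 5) = ((2*(-1)*4)*36)*((5 - 2)/(5 + 8*(-2))) = (-8*36)*(3/(5 - 16)) = -288*3/(-11) = -(-288)*3/11 = -288*(-3/11) = 864/11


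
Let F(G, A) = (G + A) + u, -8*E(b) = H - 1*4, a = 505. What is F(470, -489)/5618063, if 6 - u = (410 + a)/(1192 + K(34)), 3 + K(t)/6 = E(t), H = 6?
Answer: -6463/2634871547 ≈ -2.4529e-6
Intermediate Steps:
E(b) = -1/4 (E(b) = -(6 - 1*4)/8 = -(6 - 4)/8 = -1/8*2 = -1/4)
K(t) = -39/2 (K(t) = -18 + 6*(-1/4) = -18 - 3/2 = -39/2)
u = 2448/469 (u = 6 - (410 + 505)/(1192 - 39/2) = 6 - 915/2345/2 = 6 - 915*2/2345 = 6 - 1*366/469 = 6 - 366/469 = 2448/469 ≈ 5.2196)
F(G, A) = 2448/469 + A + G (F(G, A) = (G + A) + 2448/469 = (A + G) + 2448/469 = 2448/469 + A + G)
F(470, -489)/5618063 = (2448/469 - 489 + 470)/5618063 = -6463/469*1/5618063 = -6463/2634871547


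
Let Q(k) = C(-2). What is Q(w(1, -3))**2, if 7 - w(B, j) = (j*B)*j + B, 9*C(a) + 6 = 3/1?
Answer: 1/9 ≈ 0.11111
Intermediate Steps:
C(a) = -1/3 (C(a) = -2/3 + (3/1)/9 = -2/3 + (3*1)/9 = -2/3 + (1/9)*3 = -2/3 + 1/3 = -1/3)
w(B, j) = 7 - B - B*j**2 (w(B, j) = 7 - ((j*B)*j + B) = 7 - ((B*j)*j + B) = 7 - (B*j**2 + B) = 7 - (B + B*j**2) = 7 + (-B - B*j**2) = 7 - B - B*j**2)
Q(k) = -1/3
Q(w(1, -3))**2 = (-1/3)**2 = 1/9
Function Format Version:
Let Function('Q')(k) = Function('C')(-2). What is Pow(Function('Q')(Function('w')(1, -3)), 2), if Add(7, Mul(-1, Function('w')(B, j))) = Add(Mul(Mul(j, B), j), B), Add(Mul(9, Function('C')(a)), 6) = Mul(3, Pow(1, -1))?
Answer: Rational(1, 9) ≈ 0.11111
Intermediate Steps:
Function('C')(a) = Rational(-1, 3) (Function('C')(a) = Add(Rational(-2, 3), Mul(Rational(1, 9), Mul(3, Pow(1, -1)))) = Add(Rational(-2, 3), Mul(Rational(1, 9), Mul(3, 1))) = Add(Rational(-2, 3), Mul(Rational(1, 9), 3)) = Add(Rational(-2, 3), Rational(1, 3)) = Rational(-1, 3))
Function('w')(B, j) = Add(7, Mul(-1, B), Mul(-1, B, Pow(j, 2))) (Function('w')(B, j) = Add(7, Mul(-1, Add(Mul(Mul(j, B), j), B))) = Add(7, Mul(-1, Add(Mul(Mul(B, j), j), B))) = Add(7, Mul(-1, Add(Mul(B, Pow(j, 2)), B))) = Add(7, Mul(-1, Add(B, Mul(B, Pow(j, 2))))) = Add(7, Add(Mul(-1, B), Mul(-1, B, Pow(j, 2)))) = Add(7, Mul(-1, B), Mul(-1, B, Pow(j, 2))))
Function('Q')(k) = Rational(-1, 3)
Pow(Function('Q')(Function('w')(1, -3)), 2) = Pow(Rational(-1, 3), 2) = Rational(1, 9)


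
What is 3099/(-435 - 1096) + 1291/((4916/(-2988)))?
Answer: -1480269858/1881599 ≈ -786.71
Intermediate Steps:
3099/(-435 - 1096) + 1291/((4916/(-2988))) = 3099/(-1531) + 1291/((4916*(-1/2988))) = 3099*(-1/1531) + 1291/(-1229/747) = -3099/1531 + 1291*(-747/1229) = -3099/1531 - 964377/1229 = -1480269858/1881599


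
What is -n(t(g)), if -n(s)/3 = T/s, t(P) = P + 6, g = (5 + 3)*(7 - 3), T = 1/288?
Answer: 1/3648 ≈ 0.00027412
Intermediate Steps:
T = 1/288 ≈ 0.0034722
g = 32 (g = 8*4 = 32)
t(P) = 6 + P
n(s) = -1/(96*s)
-n(t(g)) = -(-1)/(96*(6 + 32)) = -(-1)/(96*38) = -1*(-1/3648) = 1/3648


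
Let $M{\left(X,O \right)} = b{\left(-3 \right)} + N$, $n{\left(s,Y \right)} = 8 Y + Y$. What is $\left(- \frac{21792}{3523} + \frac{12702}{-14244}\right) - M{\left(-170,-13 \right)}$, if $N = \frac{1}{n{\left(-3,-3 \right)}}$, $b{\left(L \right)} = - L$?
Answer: $- \frac{2267282933}{225817254} \approx -10.04$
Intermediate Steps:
$n{\left(s,Y \right)} = 9 Y$
$N = - \frac{1}{27}$ ($N = \frac{1}{9 \left(-3\right)} = \frac{1}{-27} = - \frac{1}{27} \approx -0.037037$)
$M{\left(X,O \right)} = \frac{80}{27}$ ($M{\left(X,O \right)} = \left(-1\right) \left(-3\right) - \frac{1}{27} = 3 - \frac{1}{27} = \frac{80}{27}$)
$\left(- \frac{21792}{3523} + \frac{12702}{-14244}\right) - M{\left(-170,-13 \right)} = \left(- \frac{21792}{3523} + \frac{12702}{-14244}\right) - \frac{80}{27} = \left(\left(-21792\right) \frac{1}{3523} + 12702 \left(- \frac{1}{14244}\right)\right) - \frac{80}{27} = \left(- \frac{21792}{3523} - \frac{2117}{2374}\right) - \frac{80}{27} = - \frac{59192399}{8363602} - \frac{80}{27} = - \frac{2267282933}{225817254}$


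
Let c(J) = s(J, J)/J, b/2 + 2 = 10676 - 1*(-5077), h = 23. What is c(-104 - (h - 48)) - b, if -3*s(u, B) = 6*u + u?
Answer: -94513/3 ≈ -31504.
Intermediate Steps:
s(u, B) = -7*u/3 (s(u, B) = -(6*u + u)/3 = -7*u/3)
b = 31502 (b = -4 + 2*(10676 - 1*(-5077)) = -4 + 2*(10676 + 5077) = -4 + 2*15753 = -4 + 31506 = 31502)
c(J) = -7/3 (c(J) = (-7*J/3)/J = -7/3)
c(-104 - (h - 48)) - b = -7/3 - 1*31502 = -7/3 - 31502 = -94513/3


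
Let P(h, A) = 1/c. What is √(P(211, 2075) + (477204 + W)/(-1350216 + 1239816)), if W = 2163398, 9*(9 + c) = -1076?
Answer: I*√243983228710962/3193320 ≈ 4.8914*I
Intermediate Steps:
c = -1157/9 (c = -9 + (⅑)*(-1076) = -9 - 1076/9 = -1157/9 ≈ -128.56)
P(h, A) = -9/1157 (P(h, A) = 1/(-1157/9) = -9/1157)
√(P(211, 2075) + (477204 + W)/(-1350216 + 1239816)) = √(-9/1157 + (477204 + 2163398)/(-1350216 + 1239816)) = √(-9/1157 + 2640602/(-110400)) = √(-9/1157 + 2640602*(-1/110400)) = √(-9/1157 - 1320301/55200) = √(-1528085057/63866400) = I*√243983228710962/3193320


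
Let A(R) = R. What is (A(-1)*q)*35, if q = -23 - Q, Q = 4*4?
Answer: 1365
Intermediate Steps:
Q = 16
q = -39 (q = -23 - 1*16 = -23 - 16 = -39)
(A(-1)*q)*35 = -1*(-39)*35 = 39*35 = 1365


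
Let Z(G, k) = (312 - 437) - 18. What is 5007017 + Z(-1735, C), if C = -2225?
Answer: 5006874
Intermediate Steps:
Z(G, k) = -143 (Z(G, k) = -125 - 18 = -143)
5007017 + Z(-1735, C) = 5007017 - 143 = 5006874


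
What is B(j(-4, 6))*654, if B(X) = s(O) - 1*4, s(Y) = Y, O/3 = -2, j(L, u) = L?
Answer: -6540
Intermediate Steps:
O = -6 (O = 3*(-2) = -6)
B(X) = -10 (B(X) = -6 - 1*4 = -6 - 4 = -10)
B(j(-4, 6))*654 = -10*654 = -6540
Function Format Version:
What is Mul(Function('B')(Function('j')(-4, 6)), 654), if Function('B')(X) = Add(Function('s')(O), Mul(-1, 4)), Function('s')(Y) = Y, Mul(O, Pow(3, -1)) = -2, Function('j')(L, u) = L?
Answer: -6540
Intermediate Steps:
O = -6 (O = Mul(3, -2) = -6)
Function('B')(X) = -10 (Function('B')(X) = Add(-6, Mul(-1, 4)) = Add(-6, -4) = -10)
Mul(Function('B')(Function('j')(-4, 6)), 654) = Mul(-10, 654) = -6540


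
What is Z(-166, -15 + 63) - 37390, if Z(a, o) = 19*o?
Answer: -36478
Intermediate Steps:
Z(-166, -15 + 63) - 37390 = 19*(-15 + 63) - 37390 = 19*48 - 37390 = 912 - 37390 = -36478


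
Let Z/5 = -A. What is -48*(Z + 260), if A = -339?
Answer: -93840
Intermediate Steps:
Z = 1695 (Z = 5*(-1*(-339)) = 5*339 = 1695)
-48*(Z + 260) = -48*(1695 + 260) = -48*1955 = -93840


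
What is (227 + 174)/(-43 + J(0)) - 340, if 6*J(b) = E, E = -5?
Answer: -91826/263 ≈ -349.15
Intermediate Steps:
J(b) = -⅚ (J(b) = (⅙)*(-5) = -⅚)
(227 + 174)/(-43 + J(0)) - 340 = (227 + 174)/(-43 - ⅚) - 340 = 401/(-263/6) - 340 = 401*(-6/263) - 340 = -2406/263 - 340 = -91826/263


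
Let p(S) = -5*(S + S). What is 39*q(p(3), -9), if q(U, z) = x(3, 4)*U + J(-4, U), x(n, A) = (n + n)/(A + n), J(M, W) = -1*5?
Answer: -8385/7 ≈ -1197.9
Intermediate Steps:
p(S) = -10*S
J(M, W) = -5
x(n, A) = 2*n/(A + n) (x(n, A) = (2*n)/(A + n) = 2*n/(A + n))
q(U, z) = -5 + 6*U/7 (q(U, z) = (2*3/(4 + 3))*U - 5 = (2*3/7)*U - 5 = (2*3*(⅐))*U - 5 = 6*U/7 - 5 = -5 + 6*U/7)
39*q(p(3), -9) = 39*(-5 + 6*(-10*3)/7) = 39*(-5 + (6/7)*(-30)) = 39*(-5 - 180/7) = 39*(-215/7) = -8385/7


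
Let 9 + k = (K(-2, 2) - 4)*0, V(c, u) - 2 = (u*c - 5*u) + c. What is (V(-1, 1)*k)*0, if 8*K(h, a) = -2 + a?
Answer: 0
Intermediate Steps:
V(c, u) = 2 + c - 5*u + c*u (V(c, u) = 2 + ((u*c - 5*u) + c) = 2 + ((c*u - 5*u) + c) = 2 + ((-5*u + c*u) + c) = 2 + (c - 5*u + c*u) = 2 + c - 5*u + c*u)
K(h, a) = -1/4 + a/8 (K(h, a) = (-2 + a)/8 = -1/4 + a/8)
k = -9 (k = -9 + ((-1/4 + (1/8)*2) - 4)*0 = -9 + ((-1/4 + 1/4) - 4)*0 = -9 + (0 - 4)*0 = -9 - 4*0 = -9 + 0 = -9)
(V(-1, 1)*k)*0 = ((2 - 1 - 5*1 - 1*1)*(-9))*0 = ((2 - 1 - 5 - 1)*(-9))*0 = -5*(-9)*0 = 45*0 = 0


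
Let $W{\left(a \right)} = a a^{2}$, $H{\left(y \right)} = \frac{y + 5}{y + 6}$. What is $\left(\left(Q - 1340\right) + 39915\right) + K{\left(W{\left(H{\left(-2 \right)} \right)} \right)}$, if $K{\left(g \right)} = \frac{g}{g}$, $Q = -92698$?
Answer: $-54122$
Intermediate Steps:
$H{\left(y \right)} = \frac{5 + y}{6 + y}$
$W{\left(a \right)} = a^{3}$
$K{\left(g \right)} = 1$
$\left(\left(Q - 1340\right) + 39915\right) + K{\left(W{\left(H{\left(-2 \right)} \right)} \right)} = \left(\left(-92698 - 1340\right) + 39915\right) + 1 = \left(-94038 + 39915\right) + 1 = -54123 + 1 = -54122$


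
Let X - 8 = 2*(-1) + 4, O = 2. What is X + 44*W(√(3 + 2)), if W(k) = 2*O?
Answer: 186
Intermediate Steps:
W(k) = 4 (W(k) = 2*2 = 4)
X = 10 (X = 8 + (2*(-1) + 4) = 8 + (-2 + 4) = 8 + 2 = 10)
X + 44*W(√(3 + 2)) = 10 + 44*4 = 10 + 176 = 186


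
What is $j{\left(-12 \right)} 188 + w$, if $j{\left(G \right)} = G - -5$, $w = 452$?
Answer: $-864$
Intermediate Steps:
$j{\left(G \right)} = 5 + G$ ($j{\left(G \right)} = G + 5 = 5 + G$)
$j{\left(-12 \right)} 188 + w = \left(5 - 12\right) 188 + 452 = \left(-7\right) 188 + 452 = -1316 + 452 = -864$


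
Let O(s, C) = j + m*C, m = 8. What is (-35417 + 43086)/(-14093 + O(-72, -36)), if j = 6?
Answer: -7669/14375 ≈ -0.53350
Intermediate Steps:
O(s, C) = 6 + 8*C
(-35417 + 43086)/(-14093 + O(-72, -36)) = (-35417 + 43086)/(-14093 + (6 + 8*(-36))) = 7669/(-14093 + (6 - 288)) = 7669/(-14093 - 282) = 7669/(-14375) = 7669*(-1/14375) = -7669/14375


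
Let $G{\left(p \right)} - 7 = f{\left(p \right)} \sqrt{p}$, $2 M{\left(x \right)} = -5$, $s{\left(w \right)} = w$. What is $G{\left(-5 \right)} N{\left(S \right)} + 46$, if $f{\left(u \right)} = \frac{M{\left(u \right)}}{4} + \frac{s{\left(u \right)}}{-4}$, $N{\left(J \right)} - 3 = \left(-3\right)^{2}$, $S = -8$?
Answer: $130 + \frac{15 i \sqrt{5}}{2} \approx 130.0 + 16.771 i$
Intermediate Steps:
$N{\left(J \right)} = 12$ ($N{\left(J \right)} = 3 + \left(-3\right)^{2} = 3 + 9 = 12$)
$M{\left(x \right)} = - \frac{5}{2}$ ($M{\left(x \right)} = \frac{1}{2} \left(-5\right) = - \frac{5}{2}$)
$f{\left(u \right)} = - \frac{5}{8} - \frac{u}{4}$ ($f{\left(u \right)} = - \frac{5}{2 \cdot 4} + \frac{u}{-4} = \left(- \frac{5}{2}\right) \frac{1}{4} + u \left(- \frac{1}{4}\right) = - \frac{5}{8} - \frac{u}{4}$)
$G{\left(p \right)} = 7 + \sqrt{p} \left(- \frac{5}{8} - \frac{p}{4}\right)$ ($G{\left(p \right)} = 7 + \left(- \frac{5}{8} - \frac{p}{4}\right) \sqrt{p} = 7 + \sqrt{p} \left(- \frac{5}{8} - \frac{p}{4}\right)$)
$G{\left(-5 \right)} N{\left(S \right)} + 46 = \left(7 - \frac{\sqrt{-5} \left(5 + 2 \left(-5\right)\right)}{8}\right) 12 + 46 = \left(7 - \frac{i \sqrt{5} \left(5 - 10\right)}{8}\right) 12 + 46 = \left(7 - \frac{1}{8} i \sqrt{5} \left(-5\right)\right) 12 + 46 = \left(7 + \frac{5 i \sqrt{5}}{8}\right) 12 + 46 = \left(84 + \frac{15 i \sqrt{5}}{2}\right) + 46 = 130 + \frac{15 i \sqrt{5}}{2}$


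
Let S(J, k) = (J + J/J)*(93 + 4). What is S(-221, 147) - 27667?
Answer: -49007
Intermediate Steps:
S(J, k) = 97 + 97*J (S(J, k) = (J + 1)*97 = (1 + J)*97 = 97 + 97*J)
S(-221, 147) - 27667 = (97 + 97*(-221)) - 27667 = (97 - 21437) - 27667 = -21340 - 27667 = -49007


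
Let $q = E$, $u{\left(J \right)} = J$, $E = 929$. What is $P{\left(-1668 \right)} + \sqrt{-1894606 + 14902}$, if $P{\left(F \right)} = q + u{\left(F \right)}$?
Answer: $-739 + 6 i \sqrt{52214} \approx -739.0 + 1371.0 i$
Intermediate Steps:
$q = 929$
$P{\left(F \right)} = 929 + F$
$P{\left(-1668 \right)} + \sqrt{-1894606 + 14902} = \left(929 - 1668\right) + \sqrt{-1894606 + 14902} = -739 + \sqrt{-1879704} = -739 + 6 i \sqrt{52214}$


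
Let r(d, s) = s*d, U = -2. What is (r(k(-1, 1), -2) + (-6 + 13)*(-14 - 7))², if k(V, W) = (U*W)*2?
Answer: 19321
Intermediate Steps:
k(V, W) = -4*W (k(V, W) = -2*W*2 = -4*W)
r(d, s) = d*s
(r(k(-1, 1), -2) + (-6 + 13)*(-14 - 7))² = (-4*1*(-2) + (-6 + 13)*(-14 - 7))² = (-4*(-2) + 7*(-21))² = (8 - 147)² = (-139)² = 19321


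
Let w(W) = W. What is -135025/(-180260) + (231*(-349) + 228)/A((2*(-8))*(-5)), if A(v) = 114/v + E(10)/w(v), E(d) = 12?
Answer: -38642850655/757092 ≈ -51041.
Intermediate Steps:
A(v) = 126/v (A(v) = 114/v + 12/v = 126/v)
-135025/(-180260) + (231*(-349) + 228)/A((2*(-8))*(-5)) = -135025/(-180260) + (231*(-349) + 228)/((126/(((2*(-8))*(-5))))) = -135025*(-1/180260) + (-80619 + 228)/((126/((-16*(-5))))) = 27005/36052 - 80391/(126/80) = 27005/36052 - 80391/(126*(1/80)) = 27005/36052 - 80391/63/40 = 27005/36052 - 80391*40/63 = 27005/36052 - 1071880/21 = -38642850655/757092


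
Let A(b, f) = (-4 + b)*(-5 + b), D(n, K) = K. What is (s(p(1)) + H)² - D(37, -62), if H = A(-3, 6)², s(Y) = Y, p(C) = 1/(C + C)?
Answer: 39350777/4 ≈ 9.8377e+6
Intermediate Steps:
p(C) = 1/(2*C)
A(b, f) = (-5 + b)*(-4 + b)
H = 3136 (H = (20 + (-3)² - 9*(-3))² = (20 + 9 + 27)² = 56² = 3136)
(s(p(1)) + H)² - D(37, -62) = ((½)/1 + 3136)² - 1*(-62) = ((½)*1 + 3136)² + 62 = (½ + 3136)² + 62 = (6273/2)² + 62 = 39350529/4 + 62 = 39350777/4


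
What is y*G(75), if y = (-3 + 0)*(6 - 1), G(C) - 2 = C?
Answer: -1155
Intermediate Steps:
G(C) = 2 + C
y = -15 (y = -3*5 = -15)
y*G(75) = -15*(2 + 75) = -15*77 = -1155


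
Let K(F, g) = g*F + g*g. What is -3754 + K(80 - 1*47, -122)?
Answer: 7104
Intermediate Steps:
K(F, g) = g**2 + F*g (K(F, g) = F*g + g**2 = g**2 + F*g)
-3754 + K(80 - 1*47, -122) = -3754 - 122*((80 - 1*47) - 122) = -3754 - 122*((80 - 47) - 122) = -3754 - 122*(33 - 122) = -3754 - 122*(-89) = -3754 + 10858 = 7104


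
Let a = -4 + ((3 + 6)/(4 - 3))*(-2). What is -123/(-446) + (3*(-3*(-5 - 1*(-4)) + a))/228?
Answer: 23/892 ≈ 0.025785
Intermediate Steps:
a = -22 (a = -4 + (9/1)*(-2) = -4 + (9*1)*(-2) = -4 + 9*(-2) = -4 - 18 = -22)
-123/(-446) + (3*(-3*(-5 - 1*(-4)) + a))/228 = -123/(-446) + (3*(-3*(-5 - 1*(-4)) - 22))/228 = -123*(-1/446) + (3*(-3*(-5 + 4) - 22))*(1/228) = 123/446 + (3*(-3*(-1) - 22))*(1/228) = 123/446 + (3*(3 - 22))*(1/228) = 123/446 + (3*(-19))*(1/228) = 123/446 - 57*1/228 = 123/446 - ¼ = 23/892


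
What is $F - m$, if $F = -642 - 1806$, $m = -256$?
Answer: $-2192$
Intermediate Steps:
$F = -2448$
$F - m = -2448 - -256 = -2448 + 256 = -2192$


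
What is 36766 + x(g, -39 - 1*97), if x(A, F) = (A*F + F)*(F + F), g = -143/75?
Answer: 241994/75 ≈ 3226.6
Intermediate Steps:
g = -143/75 (g = -143*1/75 = -143/75 ≈ -1.9067)
x(A, F) = 2*F*(F + A*F) (x(A, F) = (F + A*F)*(2*F) = 2*F*(F + A*F))
36766 + x(g, -39 - 1*97) = 36766 + 2*(-39 - 1*97)**2*(1 - 143/75) = 36766 + 2*(-39 - 97)**2*(-68/75) = 36766 + 2*(-136)**2*(-68/75) = 36766 + 2*18496*(-68/75) = 36766 - 2515456/75 = 241994/75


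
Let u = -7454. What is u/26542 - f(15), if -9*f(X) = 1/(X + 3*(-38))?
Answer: -3334028/11824461 ≈ -0.28196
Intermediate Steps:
f(X) = -1/(9*(-114 + X)) (f(X) = -1/(9*(X + 3*(-38))) = -1/(9*(X - 114)) = -1/(9*(-114 + X)))
u/26542 - f(15) = -7454/26542 - (-1)/(-1026 + 9*15) = -7454*1/26542 - (-1)/(-1026 + 135) = -3727/13271 - (-1)/(-891) = -3727/13271 - (-1)*(-1)/891 = -3727/13271 - 1*1/891 = -3727/13271 - 1/891 = -3334028/11824461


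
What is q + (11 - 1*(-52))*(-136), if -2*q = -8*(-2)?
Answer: -8576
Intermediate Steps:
q = -8 (q = -(-4)*(-2) = -½*16 = -8)
q + (11 - 1*(-52))*(-136) = -8 + (11 - 1*(-52))*(-136) = -8 + (11 + 52)*(-136) = -8 + 63*(-136) = -8 - 8568 = -8576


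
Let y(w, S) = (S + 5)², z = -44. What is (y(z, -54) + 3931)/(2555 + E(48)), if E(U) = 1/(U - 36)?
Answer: 75984/30661 ≈ 2.4782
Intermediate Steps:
E(U) = 1/(-36 + U)
y(w, S) = (5 + S)²
(y(z, -54) + 3931)/(2555 + E(48)) = ((5 - 54)² + 3931)/(2555 + 1/(-36 + 48)) = ((-49)² + 3931)/(2555 + 1/12) = (2401 + 3931)/(2555 + 1/12) = 6332/(30661/12) = 6332*(12/30661) = 75984/30661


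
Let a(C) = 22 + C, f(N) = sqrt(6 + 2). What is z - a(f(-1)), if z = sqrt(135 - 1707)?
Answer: -22 - 2*sqrt(2) + 2*I*sqrt(393) ≈ -24.828 + 39.648*I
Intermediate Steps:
z = 2*I*sqrt(393) (z = sqrt(-1572) = 2*I*sqrt(393) ≈ 39.648*I)
f(N) = 2*sqrt(2) (f(N) = sqrt(8) = 2*sqrt(2))
z - a(f(-1)) = 2*I*sqrt(393) - (22 + 2*sqrt(2)) = 2*I*sqrt(393) + (-22 - 2*sqrt(2)) = -22 - 2*sqrt(2) + 2*I*sqrt(393)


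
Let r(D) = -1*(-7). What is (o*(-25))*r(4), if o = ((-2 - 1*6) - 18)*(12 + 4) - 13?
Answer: 75075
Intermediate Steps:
r(D) = 7
o = -429 (o = ((-2 - 6) - 18)*16 - 13 = (-8 - 18)*16 - 13 = -26*16 - 13 = -416 - 13 = -429)
(o*(-25))*r(4) = -429*(-25)*7 = 10725*7 = 75075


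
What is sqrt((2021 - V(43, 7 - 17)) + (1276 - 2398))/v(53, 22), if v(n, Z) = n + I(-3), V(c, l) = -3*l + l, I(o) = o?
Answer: sqrt(879)/50 ≈ 0.59296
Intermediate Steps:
V(c, l) = -2*l
v(n, Z) = -3 + n (v(n, Z) = n - 3 = -3 + n)
sqrt((2021 - V(43, 7 - 17)) + (1276 - 2398))/v(53, 22) = sqrt((2021 - (-2)*(7 - 17)) + (1276 - 2398))/(-3 + 53) = sqrt((2021 - (-2)*(-10)) - 1122)/50 = sqrt((2021 - 1*20) - 1122)*(1/50) = sqrt((2021 - 20) - 1122)*(1/50) = sqrt(2001 - 1122)*(1/50) = sqrt(879)*(1/50) = sqrt(879)/50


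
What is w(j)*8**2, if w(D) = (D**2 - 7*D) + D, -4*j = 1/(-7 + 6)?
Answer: -92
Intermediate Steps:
j = 1/4 (j = -1/(4*(-7 + 6)) = -1/4/(-1) = -1/4*(-1) = 1/4 ≈ 0.25000)
w(D) = D**2 - 6*D
w(j)*8**2 = ((-6 + 1/4)/4)*8**2 = ((1/4)*(-23/4))*64 = -23/16*64 = -92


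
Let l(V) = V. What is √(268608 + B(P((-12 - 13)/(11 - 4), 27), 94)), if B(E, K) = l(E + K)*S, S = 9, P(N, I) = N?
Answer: √13201671/7 ≈ 519.06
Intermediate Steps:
B(E, K) = 9*E + 9*K (B(E, K) = (E + K)*9 = 9*E + 9*K)
√(268608 + B(P((-12 - 13)/(11 - 4), 27), 94)) = √(268608 + (9*((-12 - 13)/(11 - 4)) + 9*94)) = √(268608 + (9*(-25/7) + 846)) = √(268608 + (-225/7 + 846)) = √(268608 + 5697/7) = √(1885953/7) = √13201671/7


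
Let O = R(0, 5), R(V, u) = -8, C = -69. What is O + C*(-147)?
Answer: 10135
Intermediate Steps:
O = -8
O + C*(-147) = -8 - 69*(-147) = -8 + 10143 = 10135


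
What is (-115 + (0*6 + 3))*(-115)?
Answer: 12880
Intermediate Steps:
(-115 + (0*6 + 3))*(-115) = (-115 + (0 + 3))*(-115) = (-115 + 3)*(-115) = -112*(-115) = 12880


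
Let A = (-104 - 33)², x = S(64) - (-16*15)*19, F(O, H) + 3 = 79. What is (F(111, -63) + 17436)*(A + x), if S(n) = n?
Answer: 409658216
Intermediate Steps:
F(O, H) = 76 (F(O, H) = -3 + 79 = 76)
x = 4624 (x = 64 - (-16*15)*19 = 64 - (-240)*19 = 64 - 1*(-4560) = 64 + 4560 = 4624)
A = 18769 (A = (-137)² = 18769)
(F(111, -63) + 17436)*(A + x) = (76 + 17436)*(18769 + 4624) = 17512*23393 = 409658216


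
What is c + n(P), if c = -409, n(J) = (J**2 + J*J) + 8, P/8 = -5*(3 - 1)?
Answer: 12399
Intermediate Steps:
P = -80 (P = 8*(-5*(3 - 1)) = 8*(-5*2) = 8*(-10) = -80)
n(J) = 8 + 2*J**2 (n(J) = (J**2 + J**2) + 8 = 2*J**2 + 8 = 8 + 2*J**2)
c + n(P) = -409 + (8 + 2*(-80)**2) = -409 + (8 + 2*6400) = -409 + (8 + 12800) = -409 + 12808 = 12399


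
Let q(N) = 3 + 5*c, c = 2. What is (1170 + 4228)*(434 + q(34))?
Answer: 2412906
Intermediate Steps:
q(N) = 13 (q(N) = 3 + 5*2 = 3 + 10 = 13)
(1170 + 4228)*(434 + q(34)) = (1170 + 4228)*(434 + 13) = 5398*447 = 2412906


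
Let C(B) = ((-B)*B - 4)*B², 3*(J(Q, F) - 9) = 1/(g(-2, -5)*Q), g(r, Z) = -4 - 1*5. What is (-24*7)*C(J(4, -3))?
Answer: 6530568386839/5668704 ≈ 1.1520e+6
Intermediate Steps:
g(r, Z) = -9 (g(r, Z) = -4 - 5 = -9)
J(Q, F) = 9 - 1/(27*Q) (J(Q, F) = 9 + 1/(3*((-9*Q))) = 9 + (-1/(9*Q))/3 = 9 - 1/(27*Q))
C(B) = B²*(-4 - B²) (C(B) = (-B² - 4)*B² = (-4 - B²)*B² = B²*(-4 - B²))
(-24*7)*C(J(4, -3)) = (-24*7)*((9 - 1/27/4)²*(-4 - (9 - 1/27/4)²)) = -168*(9 - 1/27*¼)²*(-4 - (9 - 1/27*¼)²) = -168*(9 - 1/108)²*(-4 - (9 - 1/108)²) = -168*(971/108)²*(-4 - (971/108)²) = -6599887*(-4 - 1*942841/11664)/486 = -6599887*(-4 - 942841/11664)/486 = -6599887*(-989497)/(486*11664) = -168*(-932938340977/136048896) = 6530568386839/5668704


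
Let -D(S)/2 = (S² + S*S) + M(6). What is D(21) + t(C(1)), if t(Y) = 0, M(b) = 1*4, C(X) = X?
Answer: -1772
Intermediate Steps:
M(b) = 4
D(S) = -8 - 4*S² (D(S) = -2*((S² + S*S) + 4) = -2*((S² + S²) + 4) = -2*(2*S² + 4) = -2*(4 + 2*S²) = -8 - 4*S²)
D(21) + t(C(1)) = (-8 - 4*21²) + 0 = (-8 - 4*441) + 0 = (-8 - 1764) + 0 = -1772 + 0 = -1772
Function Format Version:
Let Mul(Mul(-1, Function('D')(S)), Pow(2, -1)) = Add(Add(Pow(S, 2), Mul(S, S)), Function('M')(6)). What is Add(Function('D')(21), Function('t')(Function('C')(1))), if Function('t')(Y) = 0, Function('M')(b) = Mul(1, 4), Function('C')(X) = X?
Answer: -1772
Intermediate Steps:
Function('M')(b) = 4
Function('D')(S) = Add(-8, Mul(-4, Pow(S, 2))) (Function('D')(S) = Mul(-2, Add(Add(Pow(S, 2), Mul(S, S)), 4)) = Mul(-2, Add(Add(Pow(S, 2), Pow(S, 2)), 4)) = Mul(-2, Add(Mul(2, Pow(S, 2)), 4)) = Mul(-2, Add(4, Mul(2, Pow(S, 2)))) = Add(-8, Mul(-4, Pow(S, 2))))
Add(Function('D')(21), Function('t')(Function('C')(1))) = Add(Add(-8, Mul(-4, Pow(21, 2))), 0) = Add(Add(-8, Mul(-4, 441)), 0) = Add(Add(-8, -1764), 0) = Add(-1772, 0) = -1772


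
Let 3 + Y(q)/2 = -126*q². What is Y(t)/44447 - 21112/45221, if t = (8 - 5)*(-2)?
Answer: -1348881302/2009937787 ≈ -0.67111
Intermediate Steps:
t = -6 (t = 3*(-2) = -6)
Y(q) = -6 - 252*q² (Y(q) = -6 + 2*(-126*q²) = -6 - 252*q²)
Y(t)/44447 - 21112/45221 = (-6 - 252*(-6)²)/44447 - 21112/45221 = (-6 - 252*36)*(1/44447) - 21112*1/45221 = (-6 - 9072)*(1/44447) - 21112/45221 = -9078*1/44447 - 21112/45221 = -9078/44447 - 21112/45221 = -1348881302/2009937787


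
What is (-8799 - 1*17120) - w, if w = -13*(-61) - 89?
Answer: -26623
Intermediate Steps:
w = 704 (w = 793 - 89 = 704)
(-8799 - 1*17120) - w = (-8799 - 1*17120) - 1*704 = (-8799 - 17120) - 704 = -25919 - 704 = -26623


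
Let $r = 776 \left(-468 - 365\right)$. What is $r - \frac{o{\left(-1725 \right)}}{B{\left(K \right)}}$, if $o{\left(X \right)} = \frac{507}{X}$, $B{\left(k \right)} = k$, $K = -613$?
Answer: $- \frac{227842659969}{352475} \approx -6.4641 \cdot 10^{5}$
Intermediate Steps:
$r = -646408$ ($r = 776 \left(-833\right) = -646408$)
$r - \frac{o{\left(-1725 \right)}}{B{\left(K \right)}} = -646408 - \frac{507 \frac{1}{-1725}}{-613} = -646408 - 507 \left(- \frac{1}{1725}\right) \left(- \frac{1}{613}\right) = -646408 - \left(- \frac{169}{575}\right) \left(- \frac{1}{613}\right) = -646408 - \frac{169}{352475} = - \frac{227842659969}{352475}$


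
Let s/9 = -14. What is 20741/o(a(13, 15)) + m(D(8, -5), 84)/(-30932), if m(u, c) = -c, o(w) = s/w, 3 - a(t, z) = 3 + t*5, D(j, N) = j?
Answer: 1489337513/139194 ≈ 10700.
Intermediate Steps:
s = -126 (s = 9*(-14) = -126)
a(t, z) = -5*t (a(t, z) = 3 - (3 + t*5) = 3 - (3 + 5*t) = 3 + (-3 - 5*t) = -5*t)
o(w) = -126/w
20741/o(a(13, 15)) + m(D(8, -5), 84)/(-30932) = 20741/((-126/((-5*13)))) - 1*84/(-30932) = 20741/((-126/(-65))) - 84*(-1/30932) = 20741/((-126*(-1/65))) + 21/7733 = 20741/(126/65) + 21/7733 = 20741*(65/126) + 21/7733 = 192595/18 + 21/7733 = 1489337513/139194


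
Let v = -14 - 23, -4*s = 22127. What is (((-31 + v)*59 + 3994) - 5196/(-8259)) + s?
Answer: -61106919/11012 ≈ -5549.1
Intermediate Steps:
s = -22127/4 (s = -1/4*22127 = -22127/4 ≈ -5531.8)
v = -37
(((-31 + v)*59 + 3994) - 5196/(-8259)) + s = (((-31 - 37)*59 + 3994) - 5196/(-8259)) - 22127/4 = ((-68*59 + 3994) - 5196*(-1/8259)) - 22127/4 = ((-4012 + 3994) + 1732/2753) - 22127/4 = (-18 + 1732/2753) - 22127/4 = -47822/2753 - 22127/4 = -61106919/11012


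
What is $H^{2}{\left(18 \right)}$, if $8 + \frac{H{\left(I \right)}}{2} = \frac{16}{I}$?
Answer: $\frac{16384}{81} \approx 202.27$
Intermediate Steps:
$H{\left(I \right)} = -16 + \frac{32}{I}$ ($H{\left(I \right)} = -16 + 2 \frac{16}{I} = -16 + \frac{32}{I}$)
$H^{2}{\left(18 \right)} = \left(-16 + \frac{32}{18}\right)^{2} = \left(-16 + 32 \cdot \frac{1}{18}\right)^{2} = \left(-16 + \frac{16}{9}\right)^{2} = \left(- \frac{128}{9}\right)^{2} = \frac{16384}{81}$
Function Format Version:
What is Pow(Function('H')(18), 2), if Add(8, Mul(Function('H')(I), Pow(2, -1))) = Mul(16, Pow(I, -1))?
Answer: Rational(16384, 81) ≈ 202.27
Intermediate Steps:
Function('H')(I) = Add(-16, Mul(32, Pow(I, -1))) (Function('H')(I) = Add(-16, Mul(2, Mul(16, Pow(I, -1)))) = Add(-16, Mul(32, Pow(I, -1))))
Pow(Function('H')(18), 2) = Pow(Add(-16, Mul(32, Pow(18, -1))), 2) = Pow(Add(-16, Mul(32, Rational(1, 18))), 2) = Pow(Add(-16, Rational(16, 9)), 2) = Pow(Rational(-128, 9), 2) = Rational(16384, 81)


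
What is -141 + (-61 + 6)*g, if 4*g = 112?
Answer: -1681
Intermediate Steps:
g = 28 (g = (1/4)*112 = 28)
-141 + (-61 + 6)*g = -141 + (-61 + 6)*28 = -141 - 55*28 = -141 - 1540 = -1681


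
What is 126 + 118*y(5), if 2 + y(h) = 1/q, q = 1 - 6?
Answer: -668/5 ≈ -133.60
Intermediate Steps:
q = -5
y(h) = -11/5 (y(h) = -2 + 1/(-5) = -2 - ⅕ = -11/5)
126 + 118*y(5) = 126 + 118*(-11/5) = 126 - 1298/5 = -668/5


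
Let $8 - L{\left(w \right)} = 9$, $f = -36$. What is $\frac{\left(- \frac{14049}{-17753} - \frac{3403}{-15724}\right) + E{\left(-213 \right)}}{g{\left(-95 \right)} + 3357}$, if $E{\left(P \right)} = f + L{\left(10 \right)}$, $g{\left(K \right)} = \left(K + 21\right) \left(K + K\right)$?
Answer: $- \frac{10047162429}{4861923711724} \approx -0.0020665$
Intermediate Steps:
$L{\left(w \right)} = -1$ ($L{\left(w \right)} = 8 - 9 = -1$)
$g{\left(K \right)} = 2 K \left(21 + K\right)$ ($g{\left(K \right)} = \left(21 + K\right) 2 K = 2 K \left(21 + K\right)$)
$E{\left(P \right)} = -37$ ($E{\left(P \right)} = -36 - 1 = -37$)
$\frac{\left(- \frac{14049}{-17753} - \frac{3403}{-15724}\right) + E{\left(-213 \right)}}{g{\left(-95 \right)} + 3357} = \frac{\left(- \frac{14049}{-17753} - \frac{3403}{-15724}\right) - 37}{2 \left(-95\right) \left(21 - 95\right) + 3357} = \frac{\left(\left(-14049\right) \left(- \frac{1}{17753}\right) - - \frac{3403}{15724}\right) - 37}{2 \left(-95\right) \left(-74\right) + 3357} = \frac{\left(\frac{14049}{17753} + \frac{3403}{15724}\right) - 37}{14060 + 3357} = \frac{\frac{281319935}{279148172} - 37}{17417} = \left(- \frac{10047162429}{279148172}\right) \frac{1}{17417} = - \frac{10047162429}{4861923711724}$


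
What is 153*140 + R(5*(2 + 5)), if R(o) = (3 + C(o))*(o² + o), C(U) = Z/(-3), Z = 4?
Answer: 23520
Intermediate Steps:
C(U) = -4/3 (C(U) = 4/(-3) = 4*(-⅓) = -4/3)
R(o) = 5*o/3 + 5*o²/3 (R(o) = (3 - 4/3)*(o² + o) = 5*(o + o²)/3 = 5*o/3 + 5*o²/3)
153*140 + R(5*(2 + 5)) = 153*140 + 5*(5*(2 + 5))*(1 + 5*(2 + 5))/3 = 21420 + 5*(5*7)*(1 + 5*7)/3 = 21420 + (5/3)*35*(1 + 35) = 21420 + (5/3)*35*36 = 21420 + 2100 = 23520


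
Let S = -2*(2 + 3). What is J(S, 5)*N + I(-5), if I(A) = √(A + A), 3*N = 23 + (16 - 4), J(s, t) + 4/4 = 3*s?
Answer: -1085/3 + I*√10 ≈ -361.67 + 3.1623*I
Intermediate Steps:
S = -10 (S = -2*5 = -10)
J(s, t) = -1 + 3*s
N = 35/3 (N = (23 + (16 - 4))/3 = (23 + 12)/3 = (⅓)*35 = 35/3 ≈ 11.667)
I(A) = √2*√A (I(A) = √(2*A) = √2*√A)
J(S, 5)*N + I(-5) = (-1 + 3*(-10))*(35/3) + √2*√(-5) = (-1 - 30)*(35/3) + √2*(I*√5) = -31*35/3 + I*√10 = -1085/3 + I*√10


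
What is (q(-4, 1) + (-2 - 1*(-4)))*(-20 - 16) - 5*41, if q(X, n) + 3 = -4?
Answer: -25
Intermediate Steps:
q(X, n) = -7 (q(X, n) = -3 - 4 = -7)
(q(-4, 1) + (-2 - 1*(-4)))*(-20 - 16) - 5*41 = (-7 + (-2 - 1*(-4)))*(-20 - 16) - 5*41 = (-7 + (-2 + 4))*(-36) - 205 = (-7 + 2)*(-36) - 205 = -5*(-36) - 205 = 180 - 205 = -25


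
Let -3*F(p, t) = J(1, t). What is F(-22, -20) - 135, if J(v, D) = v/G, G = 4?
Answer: -1621/12 ≈ -135.08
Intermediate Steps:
J(v, D) = v/4
F(p, t) = -1/12
F(-22, -20) - 135 = -1/12 - 135 = -1621/12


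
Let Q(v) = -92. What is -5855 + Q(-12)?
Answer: -5947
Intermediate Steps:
-5855 + Q(-12) = -5855 - 92 = -5947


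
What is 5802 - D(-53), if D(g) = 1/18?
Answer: 104435/18 ≈ 5801.9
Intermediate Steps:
D(g) = 1/18
5802 - D(-53) = 5802 - 1*1/18 = 5802 - 1/18 = 104435/18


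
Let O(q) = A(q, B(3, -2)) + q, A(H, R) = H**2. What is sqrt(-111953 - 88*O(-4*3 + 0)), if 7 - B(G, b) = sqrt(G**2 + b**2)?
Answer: I*sqrt(123569) ≈ 351.52*I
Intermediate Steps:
B(G, b) = 7 - sqrt(G**2 + b**2)
O(q) = q + q**2 (O(q) = q**2 + q = q + q**2)
sqrt(-111953 - 88*O(-4*3 + 0)) = sqrt(-111953 - 88*(-4*3 + 0)*(1 + (-4*3 + 0))) = sqrt(-111953 - 88*(-12 + 0)*(1 + (-12 + 0))) = sqrt(-111953 - (-1056)*(1 - 12)) = sqrt(-111953 - (-1056)*(-11)) = sqrt(-111953 - 88*132) = sqrt(-111953 - 11616) = sqrt(-123569) = I*sqrt(123569)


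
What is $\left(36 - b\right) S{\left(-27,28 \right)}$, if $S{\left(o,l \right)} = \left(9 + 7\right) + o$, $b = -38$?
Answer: $-814$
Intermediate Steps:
$S{\left(o,l \right)} = 16 + o$
$\left(36 - b\right) S{\left(-27,28 \right)} = \left(36 - -38\right) \left(16 - 27\right) = \left(36 + 38\right) \left(-11\right) = 74 \left(-11\right) = -814$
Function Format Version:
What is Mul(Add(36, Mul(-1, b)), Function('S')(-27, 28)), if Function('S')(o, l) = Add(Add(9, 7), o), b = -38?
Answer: -814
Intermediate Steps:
Function('S')(o, l) = Add(16, o)
Mul(Add(36, Mul(-1, b)), Function('S')(-27, 28)) = Mul(Add(36, Mul(-1, -38)), Add(16, -27)) = Mul(Add(36, 38), -11) = Mul(74, -11) = -814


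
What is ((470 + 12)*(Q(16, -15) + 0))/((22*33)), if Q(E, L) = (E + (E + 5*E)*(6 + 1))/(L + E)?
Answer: 165808/363 ≈ 456.77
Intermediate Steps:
Q(E, L) = 43*E/(E + L) (Q(E, L) = (E + (6*E)*7)/(E + L) = (E + 42*E)/(E + L) = (43*E)/(E + L) = 43*E/(E + L))
((470 + 12)*(Q(16, -15) + 0))/((22*33)) = ((470 + 12)*(43*16/(16 - 15) + 0))/((22*33)) = (482*(43*16/1 + 0))/726 = (482*(43*16*1 + 0))*(1/726) = (482*(688 + 0))*(1/726) = (482*688)*(1/726) = 331616*(1/726) = 165808/363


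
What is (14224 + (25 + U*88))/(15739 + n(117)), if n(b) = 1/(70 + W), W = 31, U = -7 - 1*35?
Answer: 1065853/1589640 ≈ 0.67050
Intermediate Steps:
U = -42 (U = -7 - 35 = -42)
n(b) = 1/101 (n(b) = 1/(70 + 31) = 1/101)
(14224 + (25 + U*88))/(15739 + n(117)) = (14224 + (25 - 42*88))/(15739 + 1/101) = (14224 + (25 - 3696))/(1589640/101) = (14224 - 3671)*(101/1589640) = 10553*(101/1589640) = 1065853/1589640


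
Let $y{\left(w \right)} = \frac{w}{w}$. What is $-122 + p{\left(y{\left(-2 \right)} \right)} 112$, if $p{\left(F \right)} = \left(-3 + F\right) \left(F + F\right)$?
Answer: $-570$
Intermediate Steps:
$y{\left(w \right)} = 1$
$p{\left(F \right)} = 2 F \left(-3 + F\right)$ ($p{\left(F \right)} = \left(-3 + F\right) 2 F = 2 F \left(-3 + F\right)$)
$-122 + p{\left(y{\left(-2 \right)} \right)} 112 = -122 + 2 \cdot 1 \left(-3 + 1\right) 112 = -122 + 2 \cdot 1 \left(-2\right) 112 = -122 - 448 = -570$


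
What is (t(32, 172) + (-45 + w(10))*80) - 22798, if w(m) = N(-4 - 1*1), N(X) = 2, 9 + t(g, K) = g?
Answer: -26215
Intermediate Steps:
t(g, K) = -9 + g
w(m) = 2
(t(32, 172) + (-45 + w(10))*80) - 22798 = ((-9 + 32) + (-45 + 2)*80) - 22798 = (23 - 43*80) - 22798 = (23 - 3440) - 22798 = -3417 - 22798 = -26215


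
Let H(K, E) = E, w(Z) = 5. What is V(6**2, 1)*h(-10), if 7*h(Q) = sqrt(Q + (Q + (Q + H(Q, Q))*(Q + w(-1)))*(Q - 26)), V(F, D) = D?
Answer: 5*I*sqrt(130)/7 ≈ 8.1441*I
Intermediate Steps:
h(Q) = sqrt(Q + (-26 + Q)*(Q + 2*Q*(5 + Q)))/7 (h(Q) = sqrt(Q + (Q + (Q + Q)*(Q + 5))*(Q - 26))/7 = sqrt(Q + (Q + (2*Q)*(5 + Q))*(-26 + Q))/7 = sqrt(Q + (Q + 2*Q*(5 + Q))*(-26 + Q))/7 = sqrt(Q + (-26 + Q)*(Q + 2*Q*(5 + Q)))/7)
V(6**2, 1)*h(-10) = 1*(sqrt(-10*(-285 - 41*(-10) + 2*(-10)**2))/7) = 1*(sqrt(-10*(-285 + 410 + 2*100))/7) = 1*(sqrt(-10*(-285 + 410 + 200))/7) = 1*(sqrt(-10*325)/7) = 1*(sqrt(-3250)/7) = 1*((5*I*sqrt(130))/7) = 1*(5*I*sqrt(130)/7) = 5*I*sqrt(130)/7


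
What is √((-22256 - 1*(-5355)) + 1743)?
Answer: I*√15158 ≈ 123.12*I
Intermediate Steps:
√((-22256 - 1*(-5355)) + 1743) = √((-22256 + 5355) + 1743) = √(-16901 + 1743) = √(-15158) = I*√15158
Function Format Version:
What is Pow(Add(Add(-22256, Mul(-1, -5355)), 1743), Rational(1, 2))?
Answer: Mul(I, Pow(15158, Rational(1, 2))) ≈ Mul(123.12, I)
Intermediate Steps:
Pow(Add(Add(-22256, Mul(-1, -5355)), 1743), Rational(1, 2)) = Pow(Add(Add(-22256, 5355), 1743), Rational(1, 2)) = Pow(Add(-16901, 1743), Rational(1, 2)) = Pow(-15158, Rational(1, 2)) = Mul(I, Pow(15158, Rational(1, 2)))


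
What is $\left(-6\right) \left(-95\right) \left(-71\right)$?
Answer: $-40470$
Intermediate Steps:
$\left(-6\right) \left(-95\right) \left(-71\right) = 570 \left(-71\right) = -40470$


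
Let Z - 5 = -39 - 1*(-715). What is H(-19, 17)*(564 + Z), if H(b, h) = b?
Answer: -23655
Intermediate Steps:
Z = 681 (Z = 5 + (-39 - 1*(-715)) = 5 + (-39 + 715) = 5 + 676 = 681)
H(-19, 17)*(564 + Z) = -19*(564 + 681) = -19*1245 = -23655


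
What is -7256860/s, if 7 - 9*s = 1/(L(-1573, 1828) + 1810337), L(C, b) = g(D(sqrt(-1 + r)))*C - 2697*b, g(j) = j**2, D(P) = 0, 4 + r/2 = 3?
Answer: -101879097452730/10919227 ≈ -9.3302e+6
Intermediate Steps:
r = -2 (r = -8 + 2*3 = -8 + 6 = -2)
L(C, b) = -2697*b (L(C, b) = 0**2*C - 2697*b = 0*C - 2697*b = 0 - 2697*b = -2697*b)
s = 21838454/28078011 (s = 7/9 - 1/(9*(-2697*1828 + 1810337)) = 7/9 - 1/(9*(-4930116 + 1810337)) = 7/9 - 1/9/(-3119779) = 7/9 - 1/9*(-1/3119779) = 7/9 + 1/28078011 = 21838454/28078011 ≈ 0.77778)
-7256860/s = -7256860/21838454/28078011 = -7256860*28078011/21838454 = -101879097452730/10919227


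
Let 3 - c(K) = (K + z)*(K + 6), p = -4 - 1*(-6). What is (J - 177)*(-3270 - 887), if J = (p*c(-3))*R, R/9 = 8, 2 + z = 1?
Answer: -8243331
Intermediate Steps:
z = -1 (z = -2 + 1 = -1)
R = 72 (R = 9*8 = 72)
p = 2 (p = -4 + 6 = 2)
c(K) = 3 - (-1 + K)*(6 + K) (c(K) = 3 - (K - 1)*(K + 6) = 3 - (-1 + K)*(6 + K))
J = 2160 (J = (2*(9 - 1*(-3)² - 5*(-3)))*72 = (2*(9 - 1*9 + 15))*72 = (2*(9 - 9 + 15))*72 = (2*15)*72 = 30*72 = 2160)
(J - 177)*(-3270 - 887) = (2160 - 177)*(-3270 - 887) = 1983*(-4157) = -8243331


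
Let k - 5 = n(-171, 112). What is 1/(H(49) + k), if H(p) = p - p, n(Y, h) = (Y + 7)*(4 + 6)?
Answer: -1/1635 ≈ -0.00061162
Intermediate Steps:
n(Y, h) = 70 + 10*Y (n(Y, h) = (7 + Y)*10 = 70 + 10*Y)
k = -1635 (k = 5 + (70 + 10*(-171)) = 5 + (70 - 1710) = 5 - 1640 = -1635)
H(p) = 0
1/(H(49) + k) = 1/(0 - 1635) = 1/(-1635) = -1/1635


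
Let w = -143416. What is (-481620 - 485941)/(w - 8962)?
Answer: 967561/152378 ≈ 6.3497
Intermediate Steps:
(-481620 - 485941)/(w - 8962) = (-481620 - 485941)/(-143416 - 8962) = -967561/(-152378) = -967561*(-1/152378) = 967561/152378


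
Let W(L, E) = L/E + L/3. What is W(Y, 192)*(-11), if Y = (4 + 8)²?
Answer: -2145/4 ≈ -536.25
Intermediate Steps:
Y = 144 (Y = 12² = 144)
W(L, E) = L/3 + L/E (W(L, E) = L/E + L*(⅓) = L/E + L/3 = L/3 + L/E)
W(Y, 192)*(-11) = ((⅓)*144 + 144/192)*(-11) = (48 + 144*(1/192))*(-11) = (48 + ¾)*(-11) = (195/4)*(-11) = -2145/4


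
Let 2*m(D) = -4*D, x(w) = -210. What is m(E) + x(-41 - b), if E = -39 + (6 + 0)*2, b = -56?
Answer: -156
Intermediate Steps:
E = -27 (E = -39 + 6*2 = -39 + 12 = -27)
m(D) = -2*D (m(D) = (-4*D)/2 = -2*D)
m(E) + x(-41 - b) = -2*(-27) - 210 = 54 - 210 = -156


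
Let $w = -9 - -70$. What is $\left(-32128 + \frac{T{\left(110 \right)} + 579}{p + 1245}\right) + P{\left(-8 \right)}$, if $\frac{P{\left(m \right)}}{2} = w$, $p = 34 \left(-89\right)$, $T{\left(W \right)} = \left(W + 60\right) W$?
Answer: $- \frac{4386305}{137} \approx -32017.0$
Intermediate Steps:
$T{\left(W \right)} = W \left(60 + W\right)$ ($T{\left(W \right)} = \left(60 + W\right) W = W \left(60 + W\right)$)
$p = -3026$
$w = 61$ ($w = -9 + 70 = 61$)
$P{\left(m \right)} = 122$ ($P{\left(m \right)} = 2 \cdot 61 = 122$)
$\left(-32128 + \frac{T{\left(110 \right)} + 579}{p + 1245}\right) + P{\left(-8 \right)} = \left(-32128 + \frac{110 \left(60 + 110\right) + 579}{-3026 + 1245}\right) + 122 = \left(-32128 + \frac{110 \cdot 170 + 579}{-1781}\right) + 122 = \left(-32128 + \left(18700 + 579\right) \left(- \frac{1}{1781}\right)\right) + 122 = \left(-32128 + 19279 \left(- \frac{1}{1781}\right)\right) + 122 = \left(-32128 - \frac{1483}{137}\right) + 122 = - \frac{4403019}{137} + 122 = - \frac{4386305}{137}$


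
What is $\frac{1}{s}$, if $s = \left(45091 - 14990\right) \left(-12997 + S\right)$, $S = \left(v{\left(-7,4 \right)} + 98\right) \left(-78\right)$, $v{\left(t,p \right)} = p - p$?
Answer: $- \frac{1}{621314741} \approx -1.6095 \cdot 10^{-9}$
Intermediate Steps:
$v{\left(t,p \right)} = 0$
$S = -7644$ ($S = \left(0 + 98\right) \left(-78\right) = 98 \left(-78\right) = -7644$)
$s = -621314741$ ($s = \left(45091 - 14990\right) \left(-12997 - 7644\right) = 30101 \left(-20641\right) = -621314741$)
$\frac{1}{s} = \frac{1}{-621314741} = - \frac{1}{621314741}$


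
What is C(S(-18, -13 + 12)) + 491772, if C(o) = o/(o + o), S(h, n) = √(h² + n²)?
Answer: 983545/2 ≈ 4.9177e+5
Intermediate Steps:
C(o) = ½ (C(o) = o/((2*o)) = o*(1/(2*o)) = ½)
C(S(-18, -13 + 12)) + 491772 = ½ + 491772 = 983545/2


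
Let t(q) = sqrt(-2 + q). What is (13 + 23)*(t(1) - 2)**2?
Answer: 108 - 144*I ≈ 108.0 - 144.0*I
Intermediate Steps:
(13 + 23)*(t(1) - 2)**2 = (13 + 23)*(sqrt(-2 + 1) - 2)**2 = 36*(sqrt(-1) - 2)**2 = 36*(I - 2)**2 = 36*(-2 + I)**2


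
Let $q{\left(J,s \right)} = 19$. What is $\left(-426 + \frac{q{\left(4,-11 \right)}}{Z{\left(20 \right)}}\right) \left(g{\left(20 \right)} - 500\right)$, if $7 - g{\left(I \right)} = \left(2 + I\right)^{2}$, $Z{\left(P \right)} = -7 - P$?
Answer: $\frac{11256017}{27} \approx 4.1689 \cdot 10^{5}$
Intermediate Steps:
$g{\left(I \right)} = 7 - \left(2 + I\right)^{2}$
$\left(-426 + \frac{q{\left(4,-11 \right)}}{Z{\left(20 \right)}}\right) \left(g{\left(20 \right)} - 500\right) = \left(-426 + \frac{19}{-7 - 20}\right) \left(\left(7 - \left(2 + 20\right)^{2}\right) - 500\right) = \left(-426 + \frac{19}{-7 - 20}\right) \left(\left(7 - 22^{2}\right) - 500\right) = \left(-426 + \frac{19}{-27}\right) \left(\left(7 - 484\right) - 500\right) = \left(-426 + 19 \left(- \frac{1}{27}\right)\right) \left(\left(7 - 484\right) - 500\right) = \left(-426 - \frac{19}{27}\right) \left(-477 - 500\right) = \left(- \frac{11521}{27}\right) \left(-977\right) = \frac{11256017}{27}$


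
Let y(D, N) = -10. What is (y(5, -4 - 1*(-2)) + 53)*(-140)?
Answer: -6020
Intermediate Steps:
(y(5, -4 - 1*(-2)) + 53)*(-140) = (-10 + 53)*(-140) = 43*(-140) = -6020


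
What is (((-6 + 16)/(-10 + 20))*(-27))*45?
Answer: -1215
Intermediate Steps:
(((-6 + 16)/(-10 + 20))*(-27))*45 = ((10/10)*(-27))*45 = ((10*(⅒))*(-27))*45 = (1*(-27))*45 = -27*45 = -1215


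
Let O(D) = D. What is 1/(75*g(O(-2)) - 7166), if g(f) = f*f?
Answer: -1/6866 ≈ -0.00014565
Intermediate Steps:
g(f) = f²
1/(75*g(O(-2)) - 7166) = 1/(75*(-2)² - 7166) = 1/(75*4 - 7166) = 1/(300 - 7166) = 1/(-6866) = -1/6866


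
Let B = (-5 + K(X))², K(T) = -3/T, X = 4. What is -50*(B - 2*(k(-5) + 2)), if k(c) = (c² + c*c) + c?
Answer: 24375/8 ≈ 3046.9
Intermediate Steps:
k(c) = c + 2*c² (k(c) = (c² + c²) + c = 2*c² + c = c + 2*c²)
B = 529/16 (B = (-5 - 3/4)² = (-5 - 3*¼)² = (-5 - ¾)² = (-23/4)² = 529/16 ≈ 33.063)
-50*(B - 2*(k(-5) + 2)) = -50*(529/16 - 2*(-5*(1 + 2*(-5)) + 2)) = -50*(529/16 - 2*(-5*(1 - 10) + 2)) = -50*(529/16 - 2*(-5*(-9) + 2)) = -50*(529/16 - 2*(45 + 2)) = -50*(529/16 - 2*47) = -50*(529/16 - 94) = -50*(-975/16) = 24375/8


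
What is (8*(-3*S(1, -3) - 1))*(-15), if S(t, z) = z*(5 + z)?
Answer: -2040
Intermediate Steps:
(8*(-3*S(1, -3) - 1))*(-15) = (8*(-(-9)*(5 - 3) - 1))*(-15) = (8*(-(-9)*2 - 1))*(-15) = (8*(-3*(-6) - 1))*(-15) = (8*(18 - 1))*(-15) = (8*17)*(-15) = 136*(-15) = -2040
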